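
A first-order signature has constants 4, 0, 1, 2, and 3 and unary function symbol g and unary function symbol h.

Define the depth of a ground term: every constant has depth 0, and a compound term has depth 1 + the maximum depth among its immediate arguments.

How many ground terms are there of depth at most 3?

Count level by level. With function symbols g/1, h/1, the terms of depth ≤ k are the 5 constants together with each function applied to depth-≤(k−1) tuples, so N_k = 5 + N_{k-1} + N_{k-1}.
N_0 = 5
N_1 = 5 + 5 + 5 = 15
N_2 = 5 + 15 + 15 = 35
N_3 = 5 + 35 + 35 = 75

75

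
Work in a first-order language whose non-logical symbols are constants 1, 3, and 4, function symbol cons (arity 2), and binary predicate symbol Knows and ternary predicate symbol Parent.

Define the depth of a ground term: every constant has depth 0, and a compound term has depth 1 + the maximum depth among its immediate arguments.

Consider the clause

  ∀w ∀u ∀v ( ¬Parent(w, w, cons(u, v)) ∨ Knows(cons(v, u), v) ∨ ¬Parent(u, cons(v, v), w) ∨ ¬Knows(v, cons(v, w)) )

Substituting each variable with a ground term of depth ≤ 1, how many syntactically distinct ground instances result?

Ground terms of depth ≤ 1:
  Count level by level. With function symbols cons/2, the terms of depth ≤ k are the 3 constants together with each function applied to depth-≤(k−1) tuples, so N_k = 3 + N_{k-1}^2.
  N_0 = 3
  N_1 = 3 + 3^2 = 12
  Explicitly: 1, 3, 4, cons(1, 1), cons(1, 3), cons(1, 4), cons(3, 1), cons(3, 3), cons(3, 4), cons(4, 1), cons(4, 3), cons(4, 4).
So there are 12 ground terms available for substitution.
The body mentions every one of the 3 quantified variables; since ground terms form a free algebra, no two substitutions collapse to the same formula.
Number of ground instances = 12^3 = 1728.

1728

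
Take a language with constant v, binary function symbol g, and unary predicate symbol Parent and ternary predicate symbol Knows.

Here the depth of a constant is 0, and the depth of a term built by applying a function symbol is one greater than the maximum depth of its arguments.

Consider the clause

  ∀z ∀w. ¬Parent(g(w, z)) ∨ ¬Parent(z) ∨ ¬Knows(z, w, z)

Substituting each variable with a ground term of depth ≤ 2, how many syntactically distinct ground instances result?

Ground terms of depth ≤ 2:
  Let N_k count ground terms of depth at most k. Each non-constant term of depth ≤ k is some function symbol applied to depth-≤(k−1) arguments, giving N_k = 1 + N_{k-1}^2.
  N_0 = 1
  N_1 = 1 + 1^2 = 2
  N_2 = 1 + 2^2 = 5
  Explicitly: v, g(v, v), g(v, g(v, v)), g(g(v, v), v), g(g(v, v), g(v, v)).
So there are 5 ground terms available for substitution.
There are 2 variables to instantiate (z, w), each occurring in at least one literal, so different choices give different ground instances.
Number of ground instances = 5^2 = 25.

25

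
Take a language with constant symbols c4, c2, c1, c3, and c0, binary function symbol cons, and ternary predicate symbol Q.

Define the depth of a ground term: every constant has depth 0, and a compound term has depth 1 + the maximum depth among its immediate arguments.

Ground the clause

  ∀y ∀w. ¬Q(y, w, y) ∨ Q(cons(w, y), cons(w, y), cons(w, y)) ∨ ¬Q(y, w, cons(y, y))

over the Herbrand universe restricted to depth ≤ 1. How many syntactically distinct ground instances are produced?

900

Ground terms of depth ≤ 1:
  If N_k denotes the number of depth-≤k ground terms, the 5 constants give N_0 = 5, and each function symbol of arity r contributes N_{k-1}^r new terms at level k: N_k = 5 + N_{k-1}^2.
  N_0 = 5
  N_1 = 5 + 5^2 = 30
So there are 30 ground terms available for substitution.
There are 2 variables to instantiate (y, w), each occurring in at least one literal, so different choices give different ground instances.
Number of ground instances = 30^2 = 900.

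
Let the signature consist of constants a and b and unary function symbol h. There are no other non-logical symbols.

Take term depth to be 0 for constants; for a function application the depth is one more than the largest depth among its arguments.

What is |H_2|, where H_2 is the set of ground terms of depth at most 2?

Let N_k = |{terms of depth ≤ k}|. Then N_0 = 2 and N_k = 2 + N_{k-1} for k ≥ 1 (one summand per function symbol, arity giving the exponent).
N_0 = 2
N_1 = 2 + 2 = 4
N_2 = 2 + 4 = 6
Explicitly: a, b, h(a), h(b), h(h(a)), h(h(b)).

6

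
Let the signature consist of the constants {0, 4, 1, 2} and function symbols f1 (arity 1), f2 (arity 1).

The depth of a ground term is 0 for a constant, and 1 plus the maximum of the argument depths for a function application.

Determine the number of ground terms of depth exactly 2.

16

If N_k denotes the number of depth-≤k ground terms, the 4 constants give N_0 = 4, and each function symbol of arity r contributes N_{k-1}^r new terms at level k: N_k = 4 + N_{k-1} + N_{k-1}.
N_0 = 4
N_1 = 4 + 4 + 4 = 12
N_2 = 4 + 12 + 12 = 28
Terms of depth exactly 2: N_2 − N_1 = 28 − 12 = 16.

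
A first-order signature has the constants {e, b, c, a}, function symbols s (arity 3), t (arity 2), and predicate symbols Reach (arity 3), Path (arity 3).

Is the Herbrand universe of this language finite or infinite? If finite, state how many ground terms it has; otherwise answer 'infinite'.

The signature has at least one function symbol (s, arity 3) and at least one constant (e).
Iterating s gives infinitely many distinct ground terms: e, s(e, e, e), s(s(e, e, e), s(e, e, e), s(e, e, e)), ...
So the Herbrand universe is infinite.

infinite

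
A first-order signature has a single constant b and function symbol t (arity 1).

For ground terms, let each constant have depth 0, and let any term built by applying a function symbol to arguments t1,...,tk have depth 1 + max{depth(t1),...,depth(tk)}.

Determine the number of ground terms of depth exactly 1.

If N_k denotes the number of depth-≤k ground terms, the 1 constant gives N_0 = 1, and each function symbol of arity r contributes N_{k-1}^r new terms at level k: N_k = 1 + N_{k-1}.
N_0 = 1
N_1 = 1 + 1 = 2
Terms of depth exactly 1: N_1 − N_0 = 2 − 1 = 1.

1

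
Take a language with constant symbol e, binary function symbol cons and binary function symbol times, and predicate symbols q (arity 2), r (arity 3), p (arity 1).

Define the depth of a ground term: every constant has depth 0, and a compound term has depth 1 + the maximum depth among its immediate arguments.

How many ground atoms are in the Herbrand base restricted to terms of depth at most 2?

First count ground terms of depth ≤ 2.
Let N_k count ground terms of depth at most k. Each non-constant term of depth ≤ k is some function symbol applied to depth-≤(k−1) arguments, giving N_k = 1 + N_{k-1}^2 + N_{k-1}^2.
N_0 = 1
N_1 = 1 + 1^2 + 1^2 = 3
N_2 = 1 + 3^2 + 3^2 = 19
So |H| = 19.
A ground atom is a predicate applied to a tuple of terms from H, so the count is the sum over predicates of |H|^arity:
  q: 19^2 = 361;  r: 19^3 = 6859;  p: 19
Total ground atoms: 361 + 6859 + 19 = 7239.

7239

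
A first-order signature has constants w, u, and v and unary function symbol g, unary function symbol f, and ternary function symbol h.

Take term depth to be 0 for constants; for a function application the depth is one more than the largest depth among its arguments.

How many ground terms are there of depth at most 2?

46731

If N_k denotes the number of depth-≤k ground terms, the 3 constants give N_0 = 3, and each function symbol of arity r contributes N_{k-1}^r new terms at level k: N_k = 3 + N_{k-1} + N_{k-1} + N_{k-1}^3.
N_0 = 3
N_1 = 3 + 3 + 3 + 3^3 = 36
N_2 = 3 + 36 + 36 + 36^3 = 46731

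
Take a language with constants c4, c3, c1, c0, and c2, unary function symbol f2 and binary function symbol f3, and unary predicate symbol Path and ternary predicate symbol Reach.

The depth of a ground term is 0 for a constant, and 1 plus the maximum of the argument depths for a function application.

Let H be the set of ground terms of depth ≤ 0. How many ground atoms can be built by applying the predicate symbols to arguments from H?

First count ground terms of depth ≤ 0.
If N_k denotes the number of depth-≤k ground terms, the 5 constants give N_0 = 5, and each function symbol of arity r contributes N_{k-1}^r new terms at level k: N_k = 5 + N_{k-1} + N_{k-1}^2.
N_0 = 5
Explicitly: c4, c3, c1, c0, c2.
So |H| = 5.
For each predicate symbol, the number of ground atoms is |H| raised to its arity; summing:
  Path: 5;  Reach: 5^3 = 125
Total ground atoms: 5 + 125 = 130.

130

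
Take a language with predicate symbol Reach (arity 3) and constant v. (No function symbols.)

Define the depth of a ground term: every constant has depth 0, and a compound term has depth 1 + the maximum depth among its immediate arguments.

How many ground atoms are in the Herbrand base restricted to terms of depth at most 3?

1

First count ground terms of depth ≤ 3.
With no function symbols every ground term is a constant, so there is exactly 1 ground term at every depth bound.
N_0 = 1
N_1 = 1
N_2 = 1
N_3 = 1
Explicitly: v.
So |H| = 1.
A ground atom is a predicate applied to a tuple of terms from H, so the count is the sum over predicates of |H|^arity:
  Reach: 1^3 = 1
Total ground atoms: 1.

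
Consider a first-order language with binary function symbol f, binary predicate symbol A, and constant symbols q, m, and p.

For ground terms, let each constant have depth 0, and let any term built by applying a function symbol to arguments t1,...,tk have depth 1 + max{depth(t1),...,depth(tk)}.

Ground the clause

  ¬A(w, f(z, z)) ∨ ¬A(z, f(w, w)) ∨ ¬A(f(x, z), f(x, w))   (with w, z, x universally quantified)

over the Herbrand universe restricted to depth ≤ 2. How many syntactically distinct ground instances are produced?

3176523

Ground terms of depth ≤ 2:
  Let N_k = |{terms of depth ≤ k}|. Then N_0 = 3 and N_k = 3 + N_{k-1}^2 for k ≥ 1 (one summand per function symbol, arity giving the exponent).
  N_0 = 3
  N_1 = 3 + 3^2 = 12
  N_2 = 3 + 12^2 = 147
So there are 147 ground terms available for substitution.
The clause has 3 distinct variables (w, z, x), each appearing in the body. In the free term algebra distinct substitutions yield syntactically distinct ground instances.
Number of ground instances = 147^3 = 3176523.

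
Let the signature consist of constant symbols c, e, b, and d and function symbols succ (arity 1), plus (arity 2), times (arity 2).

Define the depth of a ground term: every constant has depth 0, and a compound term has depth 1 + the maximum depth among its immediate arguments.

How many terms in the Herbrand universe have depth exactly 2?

If N_k denotes the number of depth-≤k ground terms, the 4 constants give N_0 = 4, and each function symbol of arity r contributes N_{k-1}^r new terms at level k: N_k = 4 + N_{k-1} + N_{k-1}^2 + N_{k-1}^2.
N_0 = 4
N_1 = 4 + 4 + 4^2 + 4^2 = 40
N_2 = 4 + 40 + 40^2 + 40^2 = 3244
Terms of depth exactly 2: N_2 − N_1 = 3244 − 40 = 3204.

3204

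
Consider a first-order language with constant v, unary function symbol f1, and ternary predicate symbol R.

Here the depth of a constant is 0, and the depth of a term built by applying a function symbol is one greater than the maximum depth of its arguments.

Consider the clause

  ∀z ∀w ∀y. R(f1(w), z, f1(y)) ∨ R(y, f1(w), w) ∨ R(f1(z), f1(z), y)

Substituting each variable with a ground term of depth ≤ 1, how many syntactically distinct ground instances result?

8

Ground terms of depth ≤ 1:
  Count level by level. With function symbols f1/1, the terms of depth ≤ k are the 1 constant together with each function applied to depth-≤(k−1) tuples, so N_k = 1 + N_{k-1}.
  N_0 = 1
  N_1 = 1 + 1 = 2
  Explicitly: v, f1(v).
So there are 2 ground terms available for substitution.
Each of z, w, y ranges independently over the available ground terms, and distinct assignments produce distinct instances.
Number of ground instances = 2^3 = 8.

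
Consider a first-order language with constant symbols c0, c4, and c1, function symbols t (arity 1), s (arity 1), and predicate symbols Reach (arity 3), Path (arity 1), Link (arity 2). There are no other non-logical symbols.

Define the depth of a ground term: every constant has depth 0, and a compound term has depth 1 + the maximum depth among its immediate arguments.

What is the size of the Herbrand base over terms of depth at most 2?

9723

First count ground terms of depth ≤ 2.
Let N_k count ground terms of depth at most k. Each non-constant term of depth ≤ k is some function symbol applied to depth-≤(k−1) arguments, giving N_k = 3 + N_{k-1} + N_{k-1}.
N_0 = 3
N_1 = 3 + 3 + 3 = 9
N_2 = 3 + 9 + 9 = 21
So |H| = 21.
Each predicate of arity r yields |H|^r ground atoms (one per choice of an r-tuple from H):
  Reach: 21^3 = 9261;  Path: 21;  Link: 21^2 = 441
Total ground atoms: 9261 + 21 + 441 = 9723.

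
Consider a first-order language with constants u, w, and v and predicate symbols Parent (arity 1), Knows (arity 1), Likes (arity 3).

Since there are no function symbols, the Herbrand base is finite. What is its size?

33

With no function symbols, the Herbrand universe is just the 3 constants.
Ground atoms per predicate: Parent: 3, Knows: 3, Likes: 3^3 = 27.
Herbrand base size = 3 + 3 + 27 = 33.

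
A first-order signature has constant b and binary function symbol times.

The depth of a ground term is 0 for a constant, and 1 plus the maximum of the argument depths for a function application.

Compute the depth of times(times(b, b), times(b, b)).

depth(times(b, b)) = 1 + max(0, 0) = 1
depth(times(times(b, b), times(b, b))) = 1 + max(1, 1) = 2

2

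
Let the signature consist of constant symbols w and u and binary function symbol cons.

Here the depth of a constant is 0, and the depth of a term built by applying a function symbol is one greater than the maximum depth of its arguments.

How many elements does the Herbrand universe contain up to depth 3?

1446

If N_k denotes the number of depth-≤k ground terms, the 2 constants give N_0 = 2, and each function symbol of arity r contributes N_{k-1}^r new terms at level k: N_k = 2 + N_{k-1}^2.
N_0 = 2
N_1 = 2 + 2^2 = 6
N_2 = 2 + 6^2 = 38
N_3 = 2 + 38^2 = 1446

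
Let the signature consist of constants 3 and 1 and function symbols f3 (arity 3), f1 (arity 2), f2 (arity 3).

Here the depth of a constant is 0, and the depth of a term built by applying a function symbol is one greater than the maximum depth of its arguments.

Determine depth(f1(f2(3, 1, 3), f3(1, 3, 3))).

2

depth(f2(3, 1, 3)) = 1 + max(0, 0, 0) = 1
depth(f3(1, 3, 3)) = 1 + max(0, 0, 0) = 1
depth(f1(f2(3, 1, 3), f3(1, 3, 3))) = 1 + max(1, 1) = 2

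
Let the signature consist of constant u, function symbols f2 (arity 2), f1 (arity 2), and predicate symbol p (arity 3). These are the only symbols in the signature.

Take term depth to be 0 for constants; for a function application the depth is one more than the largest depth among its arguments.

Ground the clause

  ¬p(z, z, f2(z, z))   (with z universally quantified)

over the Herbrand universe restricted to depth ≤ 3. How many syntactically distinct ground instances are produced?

723

Ground terms of depth ≤ 3:
  If N_k denotes the number of depth-≤k ground terms, the 1 constant gives N_0 = 1, and each function symbol of arity r contributes N_{k-1}^r new terms at level k: N_k = 1 + N_{k-1}^2 + N_{k-1}^2.
  N_0 = 1
  N_1 = 1 + 1^2 + 1^2 = 3
  N_2 = 1 + 3^2 + 3^2 = 19
  N_3 = 1 + 19^2 + 19^2 = 723
So there are 723 ground terms available for substitution.
The variable z ranges independently over the available ground terms, and distinct assignments produce distinct instances.
Number of ground instances = 723.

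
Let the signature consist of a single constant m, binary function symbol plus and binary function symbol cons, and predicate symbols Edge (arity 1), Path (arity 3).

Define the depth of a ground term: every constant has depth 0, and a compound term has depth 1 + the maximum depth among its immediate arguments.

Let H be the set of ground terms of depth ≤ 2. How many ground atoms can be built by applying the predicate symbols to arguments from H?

First count ground terms of depth ≤ 2.
Let N_k count ground terms of depth at most k. Each non-constant term of depth ≤ k is some function symbol applied to depth-≤(k−1) arguments, giving N_k = 1 + N_{k-1}^2 + N_{k-1}^2.
N_0 = 1
N_1 = 1 + 1^2 + 1^2 = 3
N_2 = 1 + 3^2 + 3^2 = 19
So |H| = 19.
For each predicate symbol, the number of ground atoms is |H| raised to its arity; summing:
  Edge: 19;  Path: 19^3 = 6859
Total ground atoms: 19 + 6859 = 6878.

6878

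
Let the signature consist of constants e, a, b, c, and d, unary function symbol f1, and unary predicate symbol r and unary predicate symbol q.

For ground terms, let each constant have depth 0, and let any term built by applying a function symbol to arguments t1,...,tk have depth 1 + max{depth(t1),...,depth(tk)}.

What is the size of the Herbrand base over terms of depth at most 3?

40

First count ground terms of depth ≤ 3.
Write N_k for the number of ground terms of depth ≤ k. A term of depth ≤ k is either a constant or a function symbol applied to arguments of depth ≤ k−1, so N_k = 5 + N_{k-1}.
N_0 = 5
N_1 = 5 + 5 = 10
N_2 = 5 + 10 = 15
N_3 = 5 + 15 = 20
So |H| = 20.
A ground atom is a predicate applied to a tuple of terms from H, so the count is the sum over predicates of |H|^arity:
  r: 20;  q: 20
Total ground atoms: 20 + 20 = 40.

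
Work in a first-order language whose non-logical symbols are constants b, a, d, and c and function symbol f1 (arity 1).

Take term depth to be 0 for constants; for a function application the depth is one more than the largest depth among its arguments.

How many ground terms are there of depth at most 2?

12

Let N_k count ground terms of depth at most k. Each non-constant term of depth ≤ k is some function symbol applied to depth-≤(k−1) arguments, giving N_k = 4 + N_{k-1}.
N_0 = 4
N_1 = 4 + 4 = 8
N_2 = 4 + 8 = 12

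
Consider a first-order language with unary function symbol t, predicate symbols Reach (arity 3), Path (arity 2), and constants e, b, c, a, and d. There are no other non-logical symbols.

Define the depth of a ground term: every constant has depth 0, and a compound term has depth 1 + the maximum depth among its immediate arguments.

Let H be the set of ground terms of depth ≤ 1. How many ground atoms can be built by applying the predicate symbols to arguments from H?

First count ground terms of depth ≤ 1.
Let N_k = |{terms of depth ≤ k}|. Then N_0 = 5 and N_k = 5 + N_{k-1} for k ≥ 1 (one summand per function symbol, arity giving the exponent).
N_0 = 5
N_1 = 5 + 5 = 10
Explicitly: e, b, c, a, d, t(e), t(b), t(c), t(a), t(d).
So |H| = 10.
A ground atom is a predicate applied to a tuple of terms from H, so the count is the sum over predicates of |H|^arity:
  Reach: 10^3 = 1000;  Path: 10^2 = 100
Total ground atoms: 1000 + 100 = 1100.

1100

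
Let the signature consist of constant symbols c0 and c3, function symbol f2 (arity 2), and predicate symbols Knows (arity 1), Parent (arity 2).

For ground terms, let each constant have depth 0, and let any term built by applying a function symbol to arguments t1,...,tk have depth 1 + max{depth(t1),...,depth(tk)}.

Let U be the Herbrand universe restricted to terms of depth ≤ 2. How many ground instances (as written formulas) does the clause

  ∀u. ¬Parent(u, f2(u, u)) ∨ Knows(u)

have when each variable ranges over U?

38

Ground terms of depth ≤ 2:
  Let N_k = |{terms of depth ≤ k}|. Then N_0 = 2 and N_k = 2 + N_{k-1}^2 for k ≥ 1 (one summand per function symbol, arity giving the exponent).
  N_0 = 2
  N_1 = 2 + 2^2 = 6
  N_2 = 2 + 6^2 = 38
So there are 38 ground terms available for substitution.
The body mentions the single quantified variable u; since ground terms form a free algebra, no two substitutions collapse to the same formula.
Number of ground instances = 38.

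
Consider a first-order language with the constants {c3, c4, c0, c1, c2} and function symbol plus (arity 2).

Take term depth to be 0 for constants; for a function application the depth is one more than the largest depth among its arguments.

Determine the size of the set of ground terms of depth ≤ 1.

30

Let N_k count ground terms of depth at most k. Each non-constant term of depth ≤ k is some function symbol applied to depth-≤(k−1) arguments, giving N_k = 5 + N_{k-1}^2.
N_0 = 5
N_1 = 5 + 5^2 = 30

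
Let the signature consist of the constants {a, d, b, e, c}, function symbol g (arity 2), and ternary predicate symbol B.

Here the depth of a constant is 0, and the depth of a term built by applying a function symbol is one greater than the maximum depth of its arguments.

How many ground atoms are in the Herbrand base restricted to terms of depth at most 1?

27000

First count ground terms of depth ≤ 1.
If N_k denotes the number of depth-≤k ground terms, the 5 constants give N_0 = 5, and each function symbol of arity r contributes N_{k-1}^r new terms at level k: N_k = 5 + N_{k-1}^2.
N_0 = 5
N_1 = 5 + 5^2 = 30
So |H| = 30.
For each predicate symbol, the number of ground atoms is |H| raised to its arity; summing:
  B: 30^3 = 27000
Total ground atoms: 27000.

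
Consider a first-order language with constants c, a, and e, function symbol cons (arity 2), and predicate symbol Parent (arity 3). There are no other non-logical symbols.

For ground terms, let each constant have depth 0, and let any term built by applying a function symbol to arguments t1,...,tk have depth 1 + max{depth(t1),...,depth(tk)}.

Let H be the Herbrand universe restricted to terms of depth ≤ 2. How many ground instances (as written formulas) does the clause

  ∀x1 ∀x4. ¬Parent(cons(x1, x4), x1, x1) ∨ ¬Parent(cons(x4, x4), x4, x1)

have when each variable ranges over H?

Ground terms of depth ≤ 2:
  If N_k denotes the number of depth-≤k ground terms, the 3 constants give N_0 = 3, and each function symbol of arity r contributes N_{k-1}^r new terms at level k: N_k = 3 + N_{k-1}^2.
  N_0 = 3
  N_1 = 3 + 3^2 = 12
  N_2 = 3 + 12^2 = 147
So there are 147 ground terms available for substitution.
The body mentions every one of the 2 quantified variables; since ground terms form a free algebra, no two substitutions collapse to the same formula.
Number of ground instances = 147^2 = 21609.

21609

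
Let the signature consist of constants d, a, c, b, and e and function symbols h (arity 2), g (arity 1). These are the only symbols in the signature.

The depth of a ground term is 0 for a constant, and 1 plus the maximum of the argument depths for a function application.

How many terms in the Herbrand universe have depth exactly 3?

1600230

Let N_k count ground terms of depth at most k. Each non-constant term of depth ≤ k is some function symbol applied to depth-≤(k−1) arguments, giving N_k = 5 + N_{k-1}^2 + N_{k-1}.
N_0 = 5
N_1 = 5 + 5^2 + 5 = 35
N_2 = 5 + 35^2 + 35 = 1265
N_3 = 5 + 1265^2 + 1265 = 1601495
Terms of depth exactly 3: N_3 − N_2 = 1601495 − 1265 = 1600230.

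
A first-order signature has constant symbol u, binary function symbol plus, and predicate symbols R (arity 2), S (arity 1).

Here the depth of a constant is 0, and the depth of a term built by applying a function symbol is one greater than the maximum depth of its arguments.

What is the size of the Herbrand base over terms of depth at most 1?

First count ground terms of depth ≤ 1.
Write N_k for the number of ground terms of depth ≤ k. A term of depth ≤ k is either a constant or a function symbol applied to arguments of depth ≤ k−1, so N_k = 1 + N_{k-1}^2.
N_0 = 1
N_1 = 1 + 1^2 = 2
Explicitly: u, plus(u, u).
So |H| = 2.
A ground atom is a predicate applied to a tuple of terms from H, so the count is the sum over predicates of |H|^arity:
  R: 2^2 = 4;  S: 2
Total ground atoms: 4 + 2 = 6.

6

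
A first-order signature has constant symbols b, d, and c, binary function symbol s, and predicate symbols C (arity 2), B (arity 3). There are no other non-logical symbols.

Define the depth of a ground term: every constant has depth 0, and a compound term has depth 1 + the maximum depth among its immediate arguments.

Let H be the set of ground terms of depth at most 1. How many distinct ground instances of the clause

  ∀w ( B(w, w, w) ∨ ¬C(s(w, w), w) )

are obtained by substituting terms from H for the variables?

12

Ground terms of depth ≤ 1:
  Let N_k = |{terms of depth ≤ k}|. Then N_0 = 3 and N_k = 3 + N_{k-1}^2 for k ≥ 1 (one summand per function symbol, arity giving the exponent).
  N_0 = 3
  N_1 = 3 + 3^2 = 12
So there are 12 ground terms available for substitution.
The clause has 1 distinct variable (w), which appears in the body. In the free term algebra distinct substitutions yield syntactically distinct ground instances.
Number of ground instances = 12.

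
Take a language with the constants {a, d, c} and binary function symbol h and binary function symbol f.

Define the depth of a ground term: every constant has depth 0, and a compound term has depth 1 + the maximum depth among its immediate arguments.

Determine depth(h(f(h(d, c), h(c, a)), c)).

3

depth(h(d, c)) = 1 + max(0, 0) = 1
depth(h(c, a)) = 1 + max(0, 0) = 1
depth(f(h(d, c), h(c, a))) = 1 + max(1, 1) = 2
depth(h(f(h(d, c), h(c, a)), c)) = 1 + max(2, 0) = 3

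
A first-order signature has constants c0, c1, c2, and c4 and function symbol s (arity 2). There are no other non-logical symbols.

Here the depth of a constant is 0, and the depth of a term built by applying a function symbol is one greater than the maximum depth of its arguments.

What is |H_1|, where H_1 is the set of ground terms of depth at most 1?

20

Let N_k = |{terms of depth ≤ k}|. Then N_0 = 4 and N_k = 4 + N_{k-1}^2 for k ≥ 1 (one summand per function symbol, arity giving the exponent).
N_0 = 4
N_1 = 4 + 4^2 = 20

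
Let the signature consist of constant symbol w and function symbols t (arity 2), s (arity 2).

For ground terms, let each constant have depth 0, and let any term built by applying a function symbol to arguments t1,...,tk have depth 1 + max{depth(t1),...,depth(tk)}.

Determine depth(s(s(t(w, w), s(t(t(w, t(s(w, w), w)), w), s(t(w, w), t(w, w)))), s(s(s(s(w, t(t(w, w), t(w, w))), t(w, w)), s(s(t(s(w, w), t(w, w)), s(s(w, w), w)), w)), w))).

depth(t(w, w)) = 1 + max(0, 0) = 1
depth(s(w, w)) = 1 + max(0, 0) = 1
depth(t(s(w, w), w)) = 1 + max(1, 0) = 2
depth(t(w, t(s(w, w), w))) = 1 + max(0, 2) = 3
depth(t(t(w, t(s(w, w), w)), w)) = 1 + max(3, 0) = 4
depth(s(t(w, w), t(w, w))) = 1 + max(1, 1) = 2
depth(s(t(t(w, t(s(w, w), w)), w), s(t(w, w), t(w, w)))) = 1 + max(4, 2) = 5
depth(s(t(w, w), s(t(t(w, t(s(w, w), w)), w), s(t(w, w), t(w, w))))) = 1 + max(1, 5) = 6
depth(t(t(w, w), t(w, w))) = 1 + max(1, 1) = 2
depth(s(w, t(t(w, w), t(w, w)))) = 1 + max(0, 2) = 3
depth(s(s(w, t(t(w, w), t(w, w))), t(w, w))) = 1 + max(3, 1) = 4
depth(t(s(w, w), t(w, w))) = 1 + max(1, 1) = 2
depth(s(s(w, w), w)) = 1 + max(1, 0) = 2
depth(s(t(s(w, w), t(w, w)), s(s(w, w), w))) = 1 + max(2, 2) = 3
depth(s(s(t(s(w, w), t(w, w)), s(s(w, w), w)), w)) = 1 + max(3, 0) = 4
depth(s(s(s(w, t(t(w, w), t(w, w))), t(w, w)), s(s(t(s(w, w), t(w, w)), s(s(w, w), w)), w))) = 1 + max(4, 4) = 5
depth(s(s(s(s(w, t(t(w, w), t(w, w))), t(w, w)), s(s(t(s(w, w), t(w, w)), s(s(w, w), w)), w)), w)) = 1 + max(5, 0) = 6
depth(s(s(t(w, w), s(t(t(w, t(s(w, w), w)), w), s(t(w, w), t(w, w)))), s(s(s(s(w, t(t(w, w), t(w, w))), t(w, w)), s(s(t(s(w, w), t(w, w)), s(s(w, w), w)), w)), w))) = 1 + max(6, 6) = 7

7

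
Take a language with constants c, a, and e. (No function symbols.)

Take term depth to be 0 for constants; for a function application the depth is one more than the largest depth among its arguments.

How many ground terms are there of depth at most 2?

With no function symbols every ground term is a constant, so there are exactly 3 ground terms at every depth bound.
N_0 = 3
N_1 = 3
N_2 = 3
Explicitly: c, a, e.

3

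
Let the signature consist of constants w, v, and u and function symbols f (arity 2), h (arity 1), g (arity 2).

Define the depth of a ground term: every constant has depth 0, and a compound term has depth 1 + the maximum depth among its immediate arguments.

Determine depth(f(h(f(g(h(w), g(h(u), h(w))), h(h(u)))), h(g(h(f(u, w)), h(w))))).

6

depth(h(w)) = 1 + depth(w) = 1 + 0 = 1
depth(h(u)) = 1 + depth(u) = 1 + 0 = 1
depth(g(h(u), h(w))) = 1 + max(1, 1) = 2
depth(g(h(w), g(h(u), h(w)))) = 1 + max(1, 2) = 3
depth(h(h(u))) = 1 + depth(h(u)) = 1 + 1 = 2
depth(f(g(h(w), g(h(u), h(w))), h(h(u)))) = 1 + max(3, 2) = 4
depth(h(f(g(h(w), g(h(u), h(w))), h(h(u))))) = 1 + depth(f(g(h(w), g(h(u), h(w))), h(h(u)))) = 1 + 4 = 5
depth(f(u, w)) = 1 + max(0, 0) = 1
depth(h(f(u, w))) = 1 + depth(f(u, w)) = 1 + 1 = 2
depth(g(h(f(u, w)), h(w))) = 1 + max(2, 1) = 3
depth(h(g(h(f(u, w)), h(w)))) = 1 + depth(g(h(f(u, w)), h(w))) = 1 + 3 = 4
depth(f(h(f(g(h(w), g(h(u), h(w))), h(h(u)))), h(g(h(f(u, w)), h(w))))) = 1 + max(5, 4) = 6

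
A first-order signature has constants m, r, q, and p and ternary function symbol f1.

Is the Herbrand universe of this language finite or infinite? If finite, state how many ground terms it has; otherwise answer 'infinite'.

infinite

The signature has at least one function symbol (f1, arity 3) and at least one constant (m).
Iterating f1 gives infinitely many distinct ground terms: m, f1(m, m, m), f1(f1(m, m, m), f1(m, m, m), f1(m, m, m)), ...
So the Herbrand universe is infinite.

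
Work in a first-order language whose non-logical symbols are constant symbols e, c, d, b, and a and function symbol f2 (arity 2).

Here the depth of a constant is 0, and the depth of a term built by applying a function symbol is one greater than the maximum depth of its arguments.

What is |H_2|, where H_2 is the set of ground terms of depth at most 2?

905

Write N_k for the number of ground terms of depth ≤ k. A term of depth ≤ k is either a constant or a function symbol applied to arguments of depth ≤ k−1, so N_k = 5 + N_{k-1}^2.
N_0 = 5
N_1 = 5 + 5^2 = 30
N_2 = 5 + 30^2 = 905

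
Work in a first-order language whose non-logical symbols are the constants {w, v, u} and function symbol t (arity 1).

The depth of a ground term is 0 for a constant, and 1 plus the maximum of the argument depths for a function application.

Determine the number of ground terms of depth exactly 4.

3

Write N_k for the number of ground terms of depth ≤ k. A term of depth ≤ k is either a constant or a function symbol applied to arguments of depth ≤ k−1, so N_k = 3 + N_{k-1}.
N_0 = 3
N_1 = 3 + 3 = 6
N_2 = 3 + 6 = 9
N_3 = 3 + 9 = 12
N_4 = 3 + 12 = 15
Terms of depth exactly 4: N_4 − N_3 = 15 − 12 = 3.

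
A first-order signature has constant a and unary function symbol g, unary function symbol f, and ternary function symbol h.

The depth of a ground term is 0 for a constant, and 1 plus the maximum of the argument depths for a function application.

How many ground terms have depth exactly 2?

69

Write N_k for the number of ground terms of depth ≤ k. A term of depth ≤ k is either a constant or a function symbol applied to arguments of depth ≤ k−1, so N_k = 1 + N_{k-1} + N_{k-1} + N_{k-1}^3.
N_0 = 1
N_1 = 1 + 1 + 1 + 1^3 = 4
N_2 = 1 + 4 + 4 + 4^3 = 73
Terms of depth exactly 2: N_2 − N_1 = 73 − 4 = 69.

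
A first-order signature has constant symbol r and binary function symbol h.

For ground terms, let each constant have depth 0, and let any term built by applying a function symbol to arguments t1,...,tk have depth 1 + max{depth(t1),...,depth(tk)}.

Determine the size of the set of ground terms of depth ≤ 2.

5

Let N_k count ground terms of depth at most k. Each non-constant term of depth ≤ k is some function symbol applied to depth-≤(k−1) arguments, giving N_k = 1 + N_{k-1}^2.
N_0 = 1
N_1 = 1 + 1^2 = 2
N_2 = 1 + 2^2 = 5
Explicitly: r, h(r, r), h(r, h(r, r)), h(h(r, r), r), h(h(r, r), h(r, r)).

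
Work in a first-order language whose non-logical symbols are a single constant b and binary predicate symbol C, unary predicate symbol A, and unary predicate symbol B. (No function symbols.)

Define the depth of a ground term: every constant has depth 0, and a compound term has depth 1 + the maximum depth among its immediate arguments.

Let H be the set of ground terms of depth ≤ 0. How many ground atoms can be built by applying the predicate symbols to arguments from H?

3

First count ground terms of depth ≤ 0.
With no function symbols every ground term is a constant, so there is exactly 1 ground term at every depth bound.
N_0 = 1
Explicitly: b.
So |H| = 1.
Each predicate of arity r yields |H|^r ground atoms (one per choice of an r-tuple from H):
  C: 1^2 = 1;  A: 1;  B: 1
Total ground atoms: 1 + 1 + 1 = 3.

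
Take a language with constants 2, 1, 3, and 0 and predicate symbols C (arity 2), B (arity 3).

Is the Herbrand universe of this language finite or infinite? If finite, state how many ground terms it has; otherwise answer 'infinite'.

There are no function symbols, so every ground term is one of the 4 constants.
The Herbrand universe is {2, 1, 3, 0}, which is finite with 4 elements.

4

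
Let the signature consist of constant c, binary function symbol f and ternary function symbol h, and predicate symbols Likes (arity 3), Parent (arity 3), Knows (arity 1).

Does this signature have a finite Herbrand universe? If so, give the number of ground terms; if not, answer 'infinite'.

infinite

The signature has at least one function symbol (f, arity 2) and at least one constant (c).
Iterating f gives infinitely many distinct ground terms: c, f(c, c), f(f(c, c), f(c, c)), ...
So the Herbrand universe is infinite.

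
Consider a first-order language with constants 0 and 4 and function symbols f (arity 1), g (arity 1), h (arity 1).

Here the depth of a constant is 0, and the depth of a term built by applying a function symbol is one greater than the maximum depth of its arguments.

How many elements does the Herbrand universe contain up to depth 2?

If N_k denotes the number of depth-≤k ground terms, the 2 constants give N_0 = 2, and each function symbol of arity r contributes N_{k-1}^r new terms at level k: N_k = 2 + N_{k-1} + N_{k-1} + N_{k-1}.
N_0 = 2
N_1 = 2 + 2 + 2 + 2 = 8
N_2 = 2 + 8 + 8 + 8 = 26

26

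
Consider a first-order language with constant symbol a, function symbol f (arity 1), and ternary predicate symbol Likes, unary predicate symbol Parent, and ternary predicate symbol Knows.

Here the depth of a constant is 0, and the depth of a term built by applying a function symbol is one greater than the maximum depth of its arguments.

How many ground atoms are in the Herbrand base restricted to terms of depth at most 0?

First count ground terms of depth ≤ 0.
Let N_k count ground terms of depth at most k. Each non-constant term of depth ≤ k is some function symbol applied to depth-≤(k−1) arguments, giving N_k = 1 + N_{k-1}.
N_0 = 1
Explicitly: a.
So |H| = 1.
A ground atom is a predicate applied to a tuple of terms from H, so the count is the sum over predicates of |H|^arity:
  Likes: 1^3 = 1;  Parent: 1;  Knows: 1^3 = 1
Total ground atoms: 1 + 1 + 1 = 3.

3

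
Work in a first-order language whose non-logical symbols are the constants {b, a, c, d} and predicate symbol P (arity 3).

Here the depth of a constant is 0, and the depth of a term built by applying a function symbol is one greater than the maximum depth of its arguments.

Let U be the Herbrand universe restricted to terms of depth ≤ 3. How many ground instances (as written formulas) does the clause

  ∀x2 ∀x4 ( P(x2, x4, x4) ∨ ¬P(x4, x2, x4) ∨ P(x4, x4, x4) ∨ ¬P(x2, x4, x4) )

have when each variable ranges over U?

16

Ground terms of depth ≤ 3:
  With no function symbols every ground term is a constant, so there are exactly 4 ground terms at every depth bound.
  N_0 = 4
  N_1 = 4
  N_2 = 4
  N_3 = 4
  Explicitly: b, a, c, d.
So there are 4 ground terms available for substitution.
Each of x2, x4 ranges independently over the available ground terms, and distinct assignments produce distinct instances.
Number of ground instances = 4^2 = 16.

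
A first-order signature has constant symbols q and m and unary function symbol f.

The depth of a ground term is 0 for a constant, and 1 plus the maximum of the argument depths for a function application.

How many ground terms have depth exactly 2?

2

Let N_k count ground terms of depth at most k. Each non-constant term of depth ≤ k is some function symbol applied to depth-≤(k−1) arguments, giving N_k = 2 + N_{k-1}.
N_0 = 2
N_1 = 2 + 2 = 4
N_2 = 2 + 4 = 6
Terms of depth exactly 2: N_2 − N_1 = 6 − 4 = 2.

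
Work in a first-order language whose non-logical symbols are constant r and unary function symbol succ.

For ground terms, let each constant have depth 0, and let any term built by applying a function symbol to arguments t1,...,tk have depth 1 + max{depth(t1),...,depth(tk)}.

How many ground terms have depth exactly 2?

1

If N_k denotes the number of depth-≤k ground terms, the 1 constant gives N_0 = 1, and each function symbol of arity r contributes N_{k-1}^r new terms at level k: N_k = 1 + N_{k-1}.
N_0 = 1
N_1 = 1 + 1 = 2
N_2 = 1 + 2 = 3
Terms of depth exactly 2: N_2 − N_1 = 3 − 2 = 1.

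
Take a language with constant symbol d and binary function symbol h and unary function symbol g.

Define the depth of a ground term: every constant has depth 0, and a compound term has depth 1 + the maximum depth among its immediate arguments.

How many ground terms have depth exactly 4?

33490

Let N_k count ground terms of depth at most k. Each non-constant term of depth ≤ k is some function symbol applied to depth-≤(k−1) arguments, giving N_k = 1 + N_{k-1}^2 + N_{k-1}.
N_0 = 1
N_1 = 1 + 1^2 + 1 = 3
N_2 = 1 + 3^2 + 3 = 13
N_3 = 1 + 13^2 + 13 = 183
N_4 = 1 + 183^2 + 183 = 33673
Terms of depth exactly 4: N_4 − N_3 = 33673 − 183 = 33490.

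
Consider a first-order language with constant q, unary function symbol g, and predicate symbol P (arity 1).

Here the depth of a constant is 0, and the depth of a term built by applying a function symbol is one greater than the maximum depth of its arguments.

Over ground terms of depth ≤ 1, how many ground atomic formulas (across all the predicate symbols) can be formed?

2

First count ground terms of depth ≤ 1.
Let N_k count ground terms of depth at most k. Each non-constant term of depth ≤ k is some function symbol applied to depth-≤(k−1) arguments, giving N_k = 1 + N_{k-1}.
N_0 = 1
N_1 = 1 + 1 = 2
Explicitly: q, g(q).
So |H| = 2.
Each predicate of arity r yields |H|^r ground atoms (one per choice of an r-tuple from H):
  P: 2
Total ground atoms: 2.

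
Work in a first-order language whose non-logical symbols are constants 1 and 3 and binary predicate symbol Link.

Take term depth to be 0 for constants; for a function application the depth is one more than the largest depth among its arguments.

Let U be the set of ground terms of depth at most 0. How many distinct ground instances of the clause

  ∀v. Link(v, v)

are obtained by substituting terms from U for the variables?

2

Ground terms of depth ≤ 0:
  With no function symbols every ground term is a constant, so there are exactly 2 ground terms at every depth bound.
  N_0 = 2
  Explicitly: 1, 3.
So there are 2 ground terms available for substitution.
The variable v ranges independently over the available ground terms, and distinct assignments produce distinct instances.
Number of ground instances = 2.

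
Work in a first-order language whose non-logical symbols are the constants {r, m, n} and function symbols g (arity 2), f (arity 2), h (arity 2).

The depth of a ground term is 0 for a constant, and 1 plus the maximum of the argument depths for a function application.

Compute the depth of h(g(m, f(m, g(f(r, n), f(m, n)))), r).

depth(f(r, n)) = 1 + max(0, 0) = 1
depth(f(m, n)) = 1 + max(0, 0) = 1
depth(g(f(r, n), f(m, n))) = 1 + max(1, 1) = 2
depth(f(m, g(f(r, n), f(m, n)))) = 1 + max(0, 2) = 3
depth(g(m, f(m, g(f(r, n), f(m, n))))) = 1 + max(0, 3) = 4
depth(h(g(m, f(m, g(f(r, n), f(m, n)))), r)) = 1 + max(4, 0) = 5

5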